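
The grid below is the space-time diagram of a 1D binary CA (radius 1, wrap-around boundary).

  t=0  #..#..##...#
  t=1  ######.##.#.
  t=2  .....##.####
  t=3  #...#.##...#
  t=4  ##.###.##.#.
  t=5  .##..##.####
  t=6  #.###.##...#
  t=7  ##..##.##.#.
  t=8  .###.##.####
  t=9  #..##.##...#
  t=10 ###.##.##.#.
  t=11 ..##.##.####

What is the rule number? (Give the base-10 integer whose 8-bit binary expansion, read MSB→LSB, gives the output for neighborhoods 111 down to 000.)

  nb ###: next=.  (t=1,i=1, bit7=0)
  nb ##.: next=#  (t=0,i=0, bit6=1)
  nb #.#: next=#  (t=1,i=6, bit5=1)
  nb #..: next=#  (t=0,i=1, bit4=1)
  nb .##: next=.  (t=0,i=6, bit3=0)
  nb .#.: next=#  (t=0,i=3, bit2=1)
  nb ..#: next=#  (t=0,i=2, bit1=1)
  nb ...: next=.  (t=0,i=9, bit0=0)
  bits 01110110 = 118

118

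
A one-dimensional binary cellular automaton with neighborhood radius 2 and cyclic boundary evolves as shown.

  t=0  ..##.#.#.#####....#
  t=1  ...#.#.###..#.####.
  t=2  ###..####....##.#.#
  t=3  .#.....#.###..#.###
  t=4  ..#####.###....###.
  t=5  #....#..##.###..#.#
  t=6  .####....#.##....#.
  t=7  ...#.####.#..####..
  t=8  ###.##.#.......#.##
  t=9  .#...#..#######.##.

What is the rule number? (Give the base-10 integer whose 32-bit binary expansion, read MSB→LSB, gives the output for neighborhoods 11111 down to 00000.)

  nb #####: next=.  (t=0,i=11, bit31=0)
  nb ####.: next=#  (t=0,i=12, bit30=1)
  nb ###.#: next=.  (t=3,i=18, bit29=0)
  nb ###..: next=.  (t=0,i=13, bit28=0)
  nb ##.##: next=.  (t=4,i=7, bit27=0)
  nb ##.#.: next=.  (t=0,i=4, bit26=0)
  nb ##..#: next=.  (t=1,i=10, bit25=0)
  nb ##...: next=#  (t=0,i=14, bit24=1)
  nb #.###: next=#  (t=0,i=9, bit23=1)
  nb #.##.: next=.  (t=5,i=18, bit22=0)
  nb #.#.#: next=#  (t=0,i=5, bit21=1)
  nb #.#..: next=.  (t=3,i=1, bit20=0)
  nb #..##: next=.  (t=0,i=1, bit19=0)
  nb #..#.: next=.  (t=1,i=11, bit18=0)
  nb #...#: next=#  (t=4,i=0, bit17=1)
  nb #....: next=#  (t=0,i=15, bit16=1)
  nb .####: next=.  (t=0,i=10, bit15=0)
  nb .###.: next=#  (t=1,i=8, bit14=1)
  nb .##.#: next=#  (t=0,i=3, bit13=1)
  nb .##..: next=.  (t=5,i=0, bit12=0)
  nb .#.##: next=#  (t=0,i=8, bit11=1)
  nb .#.#.: next=.  (t=0,i=6, bit10=0)
  nb .#..#: next=.  (t=0,i=0, bit9=0)
  nb .#...: next=#  (t=3,i=2, bit8=1)
  nb ..###: next=.  (t=2,i=5, bit7=0)
  nb ..##.: next=.  (t=0,i=2, bit6=0)
  nb ..#.#: next=.  (t=1,i=3, bit5=0)
  nb ..#..: next=.  (t=0,i=18, bit4=0)
  nb ...##: next=.  (t=2,i=12, bit3=0)
  nb ...#.: next=#  (t=0,i=17, bit2=1)
  nb ....#: next=#  (t=0,i=16, bit1=1)
  nb .....: next=#  (t=3,i=4, bit0=1)
  bits 01000001101000110110100100000111 = 1101228295

1101228295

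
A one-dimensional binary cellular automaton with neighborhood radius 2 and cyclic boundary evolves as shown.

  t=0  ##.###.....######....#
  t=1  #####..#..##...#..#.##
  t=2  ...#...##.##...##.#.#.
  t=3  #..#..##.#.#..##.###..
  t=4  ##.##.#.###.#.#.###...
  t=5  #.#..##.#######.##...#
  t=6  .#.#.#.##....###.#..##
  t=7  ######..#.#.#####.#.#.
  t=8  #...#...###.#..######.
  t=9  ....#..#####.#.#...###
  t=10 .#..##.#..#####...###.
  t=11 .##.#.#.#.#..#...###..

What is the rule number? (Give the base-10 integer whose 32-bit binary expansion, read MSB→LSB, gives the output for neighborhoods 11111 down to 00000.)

1822512888

  ##### -> .   bit 31 = 0  t=0,i=13
  ####. -> #   bit 30 = 1  t=0,i=15
  ###.# -> #   bit 29 = 1  t=0,i=1
  ###.. -> .   bit 28 = 0  t=0,i=5
  ##.## -> #   bit 27 = 1  t=0,i=2
  ##.#. -> #   bit 26 = 1  t=2,i=17
  ##..# -> .   bit 25 = 0  t=1,i=5
  ##... -> .   bit 24 = 0  t=0,i=6
  #.### -> #   bit 23 = 1  t=0,i=3
  #.##. -> .   bit 22 = 0  t=2,i=10
  #.#.# -> #   bit 21 = 1  t=2,i=18
  #.#.. -> .   bit 20 = 0  t=2,i=20
  #..## -> .   bit 19 = 0  t=1,i=9
  #..#. -> .   bit 18 = 0  t=1,i=6
  #...# -> .   bit 17 = 0  t=1,i=13
  #.... -> #   bit 16 = 1  t=0,i=7
  .#### -> .   bit 15 = 0  t=0,i=12
  .###. -> #   bit 14 = 1  t=0,i=0
  .##.# -> .   bit 13 = 0  t=2,i=8
  .##.. -> #   bit 12 = 1  t=1,i=11
  .#.## -> .   bit 11 = 0  t=1,i=19
  .#.#. -> #   bit 10 = 1  t=2,i=19
  .#..# -> #   bit 9 = 1  t=1,i=8
  .#... -> .   bit 8 = 0  t=2,i=4
  ..### -> #   bit 7 = 1  t=0,i=11
  ..##. -> #   bit 6 = 1  t=1,i=10
  ..#.# -> #   bit 5 = 1  t=1,i=18
  ..#.. -> #   bit 4 = 1  t=1,i=7
  ...## -> #   bit 3 = 1  t=0,i=10
  ...#. -> .   bit 2 = 0  t=1,i=14
  ....# -> .   bit 1 = 0  t=0,i=9
  ..... -> .   bit 0 = 0  t=0,i=8
  bits 01101100101000010101011011111000 = 1822512888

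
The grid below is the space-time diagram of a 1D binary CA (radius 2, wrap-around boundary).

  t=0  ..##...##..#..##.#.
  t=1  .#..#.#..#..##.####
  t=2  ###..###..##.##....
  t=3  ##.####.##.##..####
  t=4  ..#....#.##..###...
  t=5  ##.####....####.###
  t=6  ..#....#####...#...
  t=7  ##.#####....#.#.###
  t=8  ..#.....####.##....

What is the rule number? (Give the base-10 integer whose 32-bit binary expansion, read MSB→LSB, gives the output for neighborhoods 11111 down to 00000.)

  ##### -> .   bit 31 = 0  t=3,i=17
  ####. -> .   bit 30 = 0  t=1,i=17
  ###.# -> .   bit 29 = 0  t=1,i=18
  ###.. -> .   bit 28 = 0  t=2,i=2
  ##.## -> #   bit 27 = 1  t=1,i=14
  ##.#. -> #   bit 26 = 1  t=0,i=16
  ##..# -> #   bit 25 = 1  t=0,i=9
  ##... -> #   bit 24 = 1  t=0,i=4
  #.### -> .   bit 23 = 0  t=1,i=15
  #.##. -> .   bit 22 = 0  t=2,i=13
  #.#.# -> #   bit 21 = 1  t=7,i=14
  #.#.. -> #   bit 20 = 1  t=0,i=17
  #..## -> #   bit 19 = 1  t=0,i=13
  #..#. -> .   bit 18 = 0  t=0,i=10
  #...# -> .   bit 17 = 0  t=0,i=0
  #.... -> #   bit 16 = 1  t=2,i=16
  .#### -> .   bit 15 = 0  t=1,i=16
  .###. -> #   bit 14 = 1  t=2,i=1
  .##.# -> #   bit 13 = 1  t=0,i=15
  .##.. -> .   bit 12 = 0  t=0,i=3
  .#.## -> .   bit 11 = 0  t=4,i=8
  .#.#. -> #   bit 10 = 1  t=1,i=5
  .#..# -> #   bit 9 = 1  t=0,i=12
  .#... -> #   bit 8 = 1  t=0,i=18
  ..### -> #   bit 7 = 1  t=2,i=0
  ..##. -> .   bit 6 = 0  t=0,i=2
  ..#.# -> .   bit 5 = 0  t=1,i=4
  ..#.. -> .   bit 4 = 0  t=0,i=11
  ...## -> #   bit 3 = 1  t=0,i=1
  ...#. -> #   bit 2 = 1  t=4,i=1
  ....# -> #   bit 1 = 1  t=2,i=17
  ..... -> #   bit 0 = 1  t=4,i=18
  bits 00001111001110010110011110001111 = 255420303

255420303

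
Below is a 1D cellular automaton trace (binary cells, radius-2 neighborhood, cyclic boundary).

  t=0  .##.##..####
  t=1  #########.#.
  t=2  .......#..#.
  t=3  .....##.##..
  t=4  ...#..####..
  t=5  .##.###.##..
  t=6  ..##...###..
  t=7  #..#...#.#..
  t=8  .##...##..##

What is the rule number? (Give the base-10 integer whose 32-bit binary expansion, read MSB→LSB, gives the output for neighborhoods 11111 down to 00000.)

  ##### -> .   bit 31 = 0  t=1,i=2
  ####. -> #   bit 30 = 1  t=0,i=10
  ###.# -> .   bit 29 = 0  t=0,i=11
  ###.. -> #   bit 28 = 1  t=4,i=9
  ##.## -> #   bit 27 = 1  t=0,i=0
  ##.#. -> .   bit 26 = 0  t=1,i=9
  ##..# -> #   bit 25 = 1  t=0,i=6
  ##... -> .   bit 24 = 0  t=3,i=10
  #.### -> .   bit 23 = 0  t=1,i=0
  #.##. -> #   bit 22 = 1  t=0,i=1
  #.#.# -> #   bit 21 = 1  t=1,i=10
  #.#.. -> .   bit 20 = 0  t=7,i=9
  #..## -> #   bit 19 = 1  t=0,i=7
  #..#. -> #   bit 18 = 1  t=2,i=9
  #...# -> .   bit 17 = 0  t=5,i=11
  #.... -> .   bit 16 = 0  t=2,i=0
  .#### -> .   bit 15 = 0  t=0,i=9
  .###. -> .   bit 14 = 0  t=5,i=5
  .##.# -> #   bit 13 = 1  t=0,i=2
  .##.. -> #   bit 12 = 1  t=0,i=5
  .#.## -> .   bit 11 = 0  t=1,i=11
  .#.#. -> .   bit 10 = 0  t=7,i=8
  .#..# -> #   bit 9 = 1  t=2,i=8
  .#... -> .   bit 8 = 0  t=2,i=11
  ..### -> #   bit 7 = 1  t=0,i=8
  ..##. -> .   bit 6 = 0  t=3,i=5
  ..#.# -> #   bit 5 = 1  t=7,i=7
  ..#.. -> .   bit 4 = 0  t=2,i=7
  ...## -> .   bit 3 = 0  t=3,i=4
  ...#. -> #   bit 2 = 1  t=2,i=6
  ....# -> #   bit 1 = 1  t=2,i=5
  ..... -> .   bit 0 = 0  t=2,i=1
  bits 01011010011011000011001010100110 = 1517040294

1517040294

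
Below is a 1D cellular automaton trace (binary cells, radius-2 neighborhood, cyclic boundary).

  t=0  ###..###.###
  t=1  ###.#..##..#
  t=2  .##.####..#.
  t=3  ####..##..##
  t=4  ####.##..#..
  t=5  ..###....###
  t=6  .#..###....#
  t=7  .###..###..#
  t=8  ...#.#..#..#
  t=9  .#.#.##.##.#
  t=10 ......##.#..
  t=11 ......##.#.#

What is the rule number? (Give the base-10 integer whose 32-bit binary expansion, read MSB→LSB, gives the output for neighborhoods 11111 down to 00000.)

4179305072

  #####|#  b31=1 t=0,i=0
  ####.|#  b30=1 t=0,i=1
  ###.#|#  b29=1 t=0,i=7
  ###..|#  b28=1 t=0,i=2
  ##.##|#  b27=1 t=0,i=8
  ##.#.|.  b26=0 t=1,i=3
  ##..#|.  b25=0 t=0,i=3
  ##...|#  b24=1 t=5,i=5
  #.###|.  b23=0 t=0,i=9
  #.##.|.  b22=0 t=4,i=5
  #.#.#|.  b21=0 t=9,i=1
  #.#..|#  b20=1 t=1,i=4
  #..##|#  b19=1 t=0,i=4
  #..#.|.  b18=0 t=2,i=9
  #...#|#  b17=1 t=8,i=1
  #....|#  b16=1 t=5,i=6
  .####|.  b15=0 t=0,i=10
  .###.|.  b14=0 t=0,i=6
  .##.#|#  b13=1 t=2,i=2
  .##..|.  b12=0 t=1,i=8
  .#.##|.  b11=0 t=7,i=0
  .#.#.|.  b10=0 t=6,i=0
  .#..#|#  b9=1 t=1,i=5
  .#...|.  b8=0 t=8,i=0
  ..###|.  b7=0 t=0,i=5
  ..##.|#  b6=1 t=1,i=7
  ..#.#|#  b5=1 t=6,i=11
  ..#..|#  b4=1 t=2,i=10
  ...##|.  b3=0 t=5,i=8
  ...#.|.  b2=0 t=6,i=10
  ....#|.  b1=0 t=5,i=7
  .....|.  b0=0 t=10,i=0
  bits 11111001000110110010001001110000 = 4179305072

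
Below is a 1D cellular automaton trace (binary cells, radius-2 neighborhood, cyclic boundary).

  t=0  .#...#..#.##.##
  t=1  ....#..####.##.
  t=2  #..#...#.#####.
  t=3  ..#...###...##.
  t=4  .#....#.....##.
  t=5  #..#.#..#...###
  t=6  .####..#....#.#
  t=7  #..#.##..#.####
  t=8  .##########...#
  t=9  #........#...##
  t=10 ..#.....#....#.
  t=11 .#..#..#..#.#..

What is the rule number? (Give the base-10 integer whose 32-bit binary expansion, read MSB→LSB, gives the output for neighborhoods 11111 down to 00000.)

  nb #####: next=.  (t=2,i=11, bit31=0)
  nb ####.: next=#  (t=1,i=9, bit30=1)
  nb ###.#: next=#  (t=1,i=10, bit29=1)
  nb ###..: next=.  (t=3,i=8, bit28=0)
  nb ##.##: next=#  (t=0,i=12, bit27=1)
  nb ##.#.: next=.  (t=0,i=0, bit26=0)
  nb ##..#: next=#  (t=4,i=14, bit25=1)
  nb ##...: next=.  (t=1,i=14, bit24=0)
  nb #.###: next=.  (t=2,i=9, bit23=0)
  nb #.##.: next=#  (t=0,i=10, bit22=1)
  nb #.#.#: next=#  (t=6,i=14, bit21=1)
  nb #.#..: next=.  (t=0,i=1, bit20=0)
  nb #..##: next=.  (t=1,i=6, bit19=0)
  nb #..#.: next=#  (t=0,i=7, bit18=1)
  nb #...#: next=.  (t=0,i=3, bit17=0)
  nb #....: next=#  (t=1,i=0, bit16=1)
  nb .####: next=.  (t=1,i=8, bit15=0)
  nb .###.: next=.  (t=3,i=7, bit14=0)
  nb .##.#: next=.  (t=0,i=11, bit13=0)
  nb .##..: next=#  (t=1,i=13, bit12=1)
  nb .#.##: next=#  (t=0,i=9, bit11=1)
  nb .#.#.: next=#  (t=5,i=4, bit10=1)
  nb .#..#: next=.  (t=0,i=6, bit9=0)
  nb .#...: next=.  (t=0,i=2, bit8=0)
  nb ..###: next=#  (t=1,i=7, bit7=1)
  nb ..##.: next=#  (t=3,i=12, bit6=1)
  nb ..#.#: next=#  (t=0,i=8, bit5=1)
  nb ..#..: next=.  (t=0,i=5, bit4=0)
  nb ...##: next=.  (t=3,i=5, bit3=0)
  nb ...#.: next=#  (t=0,i=4, bit2=1)
  nb ....#: next=.  (t=1,i=2, bit1=0)
  nb .....: next=.  (t=1,i=1, bit0=0)
  bits 01101010011001010001110011100100 = 1785011428

1785011428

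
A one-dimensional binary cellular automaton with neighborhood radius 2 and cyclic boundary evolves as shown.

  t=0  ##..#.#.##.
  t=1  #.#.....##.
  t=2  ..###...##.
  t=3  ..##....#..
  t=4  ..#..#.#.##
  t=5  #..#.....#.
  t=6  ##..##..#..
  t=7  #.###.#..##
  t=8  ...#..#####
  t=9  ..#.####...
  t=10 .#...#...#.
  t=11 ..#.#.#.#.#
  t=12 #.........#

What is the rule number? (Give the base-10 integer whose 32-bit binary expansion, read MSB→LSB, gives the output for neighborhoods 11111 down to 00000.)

39445444

  nb #####: next=.  (t=8,i=8, bit31=0)
  nb ####.: next=.  (t=8,i=9, bit30=0)
  nb ###.#: next=.  (t=7,i=0, bit29=0)
  nb ###..: next=.  (t=2,i=4, bit28=0)
  nb ##.##: next=.  (t=0,i=10, bit27=0)
  nb ##.#.: next=.  (t=1,i=10, bit26=0)
  nb ##..#: next=#  (t=0,i=2, bit25=1)
  nb ##...: next=.  (t=2,i=5, bit24=0)
  nb #.###: next=.  (t=7,i=2, bit23=0)
  nb #.##.: next=#  (t=0,i=0, bit22=1)
  nb #.#.#: next=.  (t=0,i=6, bit21=0)
  nb #.#..: next=#  (t=1,i=2, bit20=1)
  nb #..##: next=#  (t=6,i=3, bit19=1)
  nb #..#.: next=.  (t=0,i=3, bit18=0)
  nb #...#: next=.  (t=2,i=0, bit17=0)
  nb #....: next=#  (t=1,i=4, bit16=1)
  nb .####: next=#  (t=8,i=7, bit15=1)
  nb .###.: next=#  (t=2,i=3, bit14=1)
  nb .##.#: next=#  (t=0,i=9, bit13=1)
  nb .##..: next=.  (t=0,i=1, bit12=0)
  nb .#.##: next=.  (t=0,i=7, bit11=0)
  nb .#.#.: next=.  (t=0,i=5, bit10=0)
  nb .#..#: next=#  (t=4,i=3, bit9=1)
  nb .#...: next=#  (t=1,i=3, bit8=1)
  nb ..###: next=#  (t=2,i=2, bit7=1)
  nb ..##.: next=#  (t=1,i=8, bit6=1)
  nb ..#.#: next=.  (t=0,i=4, bit5=0)
  nb ..#..: next=.  (t=3,i=8, bit4=0)
  nb ...##: next=.  (t=1,i=7, bit3=0)
  nb ...#.: next=#  (t=3,i=7, bit2=1)
  nb ....#: next=.  (t=1,i=6, bit1=0)
  nb .....: next=.  (t=1,i=5, bit0=0)
  bits 00000010010110011110001111000100 = 39445444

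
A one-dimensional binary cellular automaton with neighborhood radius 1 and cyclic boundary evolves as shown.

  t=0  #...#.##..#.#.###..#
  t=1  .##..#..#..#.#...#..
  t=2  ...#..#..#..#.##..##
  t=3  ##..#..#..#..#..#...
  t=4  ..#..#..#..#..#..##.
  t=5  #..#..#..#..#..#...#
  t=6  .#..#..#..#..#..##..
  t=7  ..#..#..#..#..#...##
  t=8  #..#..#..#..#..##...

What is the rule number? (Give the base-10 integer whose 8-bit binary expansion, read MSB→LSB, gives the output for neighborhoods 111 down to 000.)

  ### -> .   bit 7 = 0  t=0,i=15
  ##. -> .   bit 6 = 0  t=0,i=0
  #.# -> #   bit 5 = 1  t=0,i=5
  #.. -> #   bit 4 = 1  t=0,i=1
  .## -> .   bit 3 = 0  t=0,i=6
  .#. -> .   bit 2 = 0  t=0,i=4
  ..# -> .   bit 1 = 0  t=0,i=3
  ... -> #   bit 0 = 1  t=0,i=2
  bits 00110001 = 49

49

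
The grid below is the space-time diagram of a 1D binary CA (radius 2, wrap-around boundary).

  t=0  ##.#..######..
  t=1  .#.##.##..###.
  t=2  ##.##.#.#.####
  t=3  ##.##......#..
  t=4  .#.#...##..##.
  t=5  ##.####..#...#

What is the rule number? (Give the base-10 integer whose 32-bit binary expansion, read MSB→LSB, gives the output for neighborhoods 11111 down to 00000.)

  [31] ##### => .  t=0,i=8
  [30] ####. => #  t=0,i=10
  [29] ###.# => #  t=2,i=1
  [28] ###.. => #  t=0,i=11
  [27] ##.## => .  t=1,i=5
  [26] ##.#. => .  t=0,i=2
  [25] ##..# => #  t=0,i=12
  [24] ##... => .  t=3,i=5
  [23] #.### => .  t=2,i=10
  [22] #.##. => #  t=1,i=3
  [21] #.#.# => .  t=2,i=6
  [20] #.#.. => #  t=0,i=3
  [19] #..## => .  t=0,i=5
  [18] #..#. => #  t=1,i=0
  [17] #...# => #  t=4,i=5
  [16] #.... => .  t=3,i=6
  [15] .#### => #  t=0,i=7
  [14] .###. => #  t=1,i=11
  [13] .##.# => #  t=0,i=1
  [12] .##.. => .  t=1,i=7
  [11] .#.## => .  t=1,i=2
  [10] .#.#. => .  t=2,i=7
  [9] .#..# => #  t=0,i=4
  [8] .#... => #  t=4,i=4
  [7] ..### => #  t=0,i=6
  [6] ..##. => .  t=0,i=0
  [5] ..#.# => #  t=1,i=1
  [4] ..#.. => #  t=3,i=11
  [3] ...## => #  t=4,i=6
  [2] ...#. => .  t=3,i=10
  [1] ....# => .  t=3,i=9
  [0] ..... => #  t=3,i=7
  bits 01110010010101101110001110111001 = 1918297017

1918297017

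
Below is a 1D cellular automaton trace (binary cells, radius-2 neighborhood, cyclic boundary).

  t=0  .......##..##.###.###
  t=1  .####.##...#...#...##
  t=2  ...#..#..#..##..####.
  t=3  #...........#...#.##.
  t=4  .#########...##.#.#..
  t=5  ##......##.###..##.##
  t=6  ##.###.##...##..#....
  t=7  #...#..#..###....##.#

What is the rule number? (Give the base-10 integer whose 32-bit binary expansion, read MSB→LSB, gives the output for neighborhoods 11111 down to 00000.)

1348683241

  nb #####: next=.  (t=4,i=3, bit31=0)
  nb ####.: next=#  (t=1,i=3, bit30=1)
  nb ###.#: next=.  (t=0,i=16, bit29=0)
  nb ###..: next=#  (t=0,i=20, bit28=1)
  nb ##.##: next=.  (t=0,i=13, bit27=0)
  nb ##.#.: next=.  (t=3,i=20, bit26=0)
  nb ##..#: next=.  (t=0,i=9, bit25=0)
  nb ##...: next=.  (t=0,i=0, bit24=0)
  nb #.###: next=.  (t=0,i=14, bit23=0)
  nb #.##.: next=#  (t=1,i=6, bit22=1)
  nb #.#.#: next=#  (t=4,i=16, bit21=1)
  nb #.#..: next=.  (t=3,i=0, bit20=0)
  nb #..##: next=.  (t=0,i=10, bit19=0)
  nb #..#.: next=.  (t=2,i=5, bit18=0)
  nb #...#: next=#  (t=1,i=9, bit17=1)
  nb #....: next=#  (t=0,i=1, bit16=1)
  nb .####: next=.  (t=1,i=2, bit15=0)
  nb .###.: next=#  (t=0,i=15, bit14=1)
  nb .##.#: next=.  (t=0,i=12, bit13=0)
  nb .##..: next=.  (t=0,i=8, bit12=0)
  nb .#.##: next=.  (t=3,i=17, bit11=0)
  nb .#.#.: next=#  (t=4,i=17, bit10=1)
  nb .#..#: next=.  (t=2,i=4, bit9=0)
  nb .#...: next=#  (t=1,i=12, bit8=1)
  nb ..###: next=#  (t=2,i=16, bit7=1)
  nb ..##.: next=#  (t=0,i=7, bit6=1)
  nb ..#.#: next=#  (t=3,i=16, bit5=1)
  nb ..#..: next=.  (t=1,i=11, bit4=0)
  nb ...##: next=#  (t=0,i=6, bit3=1)
  nb ...#.: next=.  (t=1,i=10, bit2=0)
  nb ....#: next=.  (t=0,i=5, bit1=0)
  nb .....: next=#  (t=0,i=2, bit0=1)
  bits 01010000011000110100010111101001 = 1348683241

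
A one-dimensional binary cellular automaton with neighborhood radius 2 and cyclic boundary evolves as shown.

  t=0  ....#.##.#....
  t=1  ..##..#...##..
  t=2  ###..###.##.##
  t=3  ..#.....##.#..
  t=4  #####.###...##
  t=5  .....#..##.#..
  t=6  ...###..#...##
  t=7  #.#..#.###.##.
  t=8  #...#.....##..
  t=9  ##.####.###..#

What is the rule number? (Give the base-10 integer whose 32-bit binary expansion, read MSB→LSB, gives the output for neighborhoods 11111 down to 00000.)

426049886

  [31] ##### => .  t=2,i=0
  [30] ####. => .  t=2,i=1
  [29] ###.# => .  t=2,i=7
  [28] ###.. => #  t=2,i=2
  [27] ##.## => #  t=2,i=8
  [26] ##.#. => .  t=0,i=8
  [25] ##..# => .  t=1,i=4
  [24] ##... => #  t=1,i=12
  [23] #.### => .  t=2,i=12
  [22] #.##. => #  t=0,i=6
  [21] #.#.# => #  t=7,i=0
  [20] #.#.. => .  t=0,i=9
  [19] #..## => .  t=2,i=4
  [18] #..#. => #  t=1,i=5
  [17] #...# => .  t=1,i=8
  [16] #.... => #  t=0,i=11
  [15] .#### => .  t=2,i=13
  [14] .###. => .  t=2,i=6
  [13] .##.# => .  t=0,i=7
  [12] .##.. => .  t=1,i=3
  [11] .#.## => .  t=0,i=5
  [10] .#.#. => .  t=7,i=1
  [9] .#..# => .  t=5,i=6
  [8] .#... => #  t=0,i=10
  [7] ..### => .  t=2,i=5
  [6] ..##. => #  t=1,i=2
  [5] ..#.# => .  t=0,i=4
  [4] ..#.. => #  t=1,i=6
  [3] ...## => #  t=1,i=1
  [2] ...#. => #  t=0,i=3
  [1] ....# => #  t=0,i=2
  [0] ..... => .  t=0,i=0
  bits 00011001011001010000000101011110 = 426049886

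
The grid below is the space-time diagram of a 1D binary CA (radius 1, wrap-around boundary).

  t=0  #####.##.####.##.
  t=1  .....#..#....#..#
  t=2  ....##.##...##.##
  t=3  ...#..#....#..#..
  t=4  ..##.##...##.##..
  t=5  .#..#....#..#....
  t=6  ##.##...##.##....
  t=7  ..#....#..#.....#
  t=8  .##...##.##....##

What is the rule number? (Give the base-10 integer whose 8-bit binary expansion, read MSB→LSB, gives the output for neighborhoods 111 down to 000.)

  ###|.  b7=0 t=0,i=1
  ##.|.  b6=0 t=0,i=4
  #.#|#  b5=1 t=0,i=5
  #..|.  b4=0 t=1,i=0
  .##|.  b3=0 t=0,i=0
  .#.|#  b2=1 t=1,i=5
  ..#|#  b1=1 t=1,i=4
  ...|.  b0=0 t=1,i=1
  bits 00100110 = 38

38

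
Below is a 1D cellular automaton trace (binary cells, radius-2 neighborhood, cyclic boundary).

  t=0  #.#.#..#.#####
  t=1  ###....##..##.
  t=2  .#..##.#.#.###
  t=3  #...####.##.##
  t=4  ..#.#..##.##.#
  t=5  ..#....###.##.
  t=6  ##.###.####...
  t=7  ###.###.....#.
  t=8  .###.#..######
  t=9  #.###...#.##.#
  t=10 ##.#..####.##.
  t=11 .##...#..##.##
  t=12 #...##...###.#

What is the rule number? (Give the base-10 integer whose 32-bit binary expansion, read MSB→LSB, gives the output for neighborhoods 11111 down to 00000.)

2921556455

  [31] ##### => #  t=0,i=11
  [30] ####. => .  t=0,i=13
  [29] ###.# => #  t=0,i=0
  [28] ###.. => .  t=1,i=2
  [27] ##.## => #  t=1,i=13
  [26] ##.#. => #  t=0,i=1
  [25] ##..# => #  t=1,i=9
  [24] ##... => .  t=1,i=3
  [23] #.### => .  t=0,i=9
  [22] #.##. => .  t=3,i=9
  [21] #.#.# => #  t=0,i=2
  [20] #.#.. => .  t=0,i=4
  [19] #..## => .  t=1,i=10
  [18] #..#. => .  t=0,i=6
  [17] #...# => #  t=3,i=2
  [16] #.... => #  t=1,i=4
  [15] .#### => .  t=0,i=10
  [14] .###. => #  t=1,i=1
  [13] .##.# => #  t=1,i=12
  [12] .##.. => .  t=1,i=8
  [11] .#.## => #  t=0,i=8
  [10] .#.#. => .  t=0,i=3
  [9] .#..# => .  t=0,i=5
  [8] .#... => #  t=5,i=3
  [7] ..### => #  t=3,i=4
  [6] ..##. => #  t=1,i=7
  [5] ..#.# => #  t=0,i=7
  [4] ..#.. => .  t=5,i=2
  [3] ...## => .  t=1,i=6
  [2] ...#. => #  t=5,i=1
  [1] ....# => #  t=1,i=5
  [0] ..... => #  t=7,i=9
  bits 10101110001000110110100111100111 = 2921556455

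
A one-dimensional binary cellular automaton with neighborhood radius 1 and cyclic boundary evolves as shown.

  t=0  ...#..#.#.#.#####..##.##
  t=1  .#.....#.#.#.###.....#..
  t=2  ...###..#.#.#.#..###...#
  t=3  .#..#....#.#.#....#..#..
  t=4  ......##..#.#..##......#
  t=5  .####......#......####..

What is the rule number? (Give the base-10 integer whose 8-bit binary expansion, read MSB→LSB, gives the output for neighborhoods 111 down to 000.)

161

  nb ###: next=#  (t=0,i=13, bit7=1)
  nb ##.: next=.  (t=0,i=16, bit6=0)
  nb #.#: next=#  (t=0,i=7, bit5=1)
  nb #..: next=.  (t=0,i=0, bit4=0)
  nb .##: next=.  (t=0,i=12, bit3=0)
  nb .#.: next=.  (t=0,i=3, bit2=0)
  nb ..#: next=.  (t=0,i=2, bit1=0)
  nb ...: next=#  (t=0,i=1, bit0=1)
  bits 10100001 = 161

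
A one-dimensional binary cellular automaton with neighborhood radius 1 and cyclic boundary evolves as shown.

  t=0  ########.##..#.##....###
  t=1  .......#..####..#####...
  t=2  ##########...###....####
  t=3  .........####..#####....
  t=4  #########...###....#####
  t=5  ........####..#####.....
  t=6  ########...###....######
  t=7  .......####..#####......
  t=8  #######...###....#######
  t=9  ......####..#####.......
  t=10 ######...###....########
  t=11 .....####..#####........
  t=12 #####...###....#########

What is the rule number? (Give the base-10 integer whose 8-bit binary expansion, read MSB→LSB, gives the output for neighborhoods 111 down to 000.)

  [7] ### => .  t=0,i=0
  [6] ##. => #  t=0,i=7
  [5] #.# => .  t=0,i=8
  [4] #.. => #  t=0,i=11
  [3] .## => .  t=0,i=9
  [2] .#. => #  t=0,i=13
  [1] ..# => #  t=0,i=12
  [0] ... => #  t=0,i=18
  bits 01010111 = 87

87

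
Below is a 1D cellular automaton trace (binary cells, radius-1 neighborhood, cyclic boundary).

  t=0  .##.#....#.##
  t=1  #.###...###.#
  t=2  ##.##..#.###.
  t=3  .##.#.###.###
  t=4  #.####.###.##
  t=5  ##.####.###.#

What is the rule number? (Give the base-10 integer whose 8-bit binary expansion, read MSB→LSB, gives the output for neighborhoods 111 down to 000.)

  [7] ### => #  t=1,i=3
  [6] ##. => #  t=0,i=2
  [5] #.# => #  t=0,i=0
  [4] #.. => .  t=0,i=5
  [3] .## => .  t=0,i=1
  [2] .#. => #  t=0,i=4
  [1] ..# => #  t=0,i=8
  [0] ... => .  t=0,i=6
  bits 11100110 = 230

230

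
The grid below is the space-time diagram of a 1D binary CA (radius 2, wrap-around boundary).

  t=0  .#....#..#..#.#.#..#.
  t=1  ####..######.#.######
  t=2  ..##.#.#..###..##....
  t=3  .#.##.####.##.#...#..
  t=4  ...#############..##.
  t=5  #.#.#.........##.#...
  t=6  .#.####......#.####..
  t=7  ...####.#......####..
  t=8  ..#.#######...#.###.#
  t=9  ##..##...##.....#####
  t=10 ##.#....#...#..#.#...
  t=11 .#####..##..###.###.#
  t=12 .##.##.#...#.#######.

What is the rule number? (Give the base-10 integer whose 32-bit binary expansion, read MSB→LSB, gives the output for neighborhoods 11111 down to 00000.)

  nb #####: next=.  (t=1,i=0, bit31=0)
  nb ####.: next=#  (t=1,i=2, bit30=1)
  nb ###.#: next=#  (t=1,i=11, bit29=1)
  nb ###..: next=#  (t=1,i=3, bit28=1)
  nb ##.##: next=#  (t=3,i=5, bit27=1)
  nb ##.#.: next=#  (t=1,i=12, bit26=1)
  nb ##..#: next=.  (t=1,i=4, bit25=0)
  nb ##...: next=.  (t=2,i=17, bit24=0)
  nb #.###: next=#  (t=1,i=15, bit23=1)
  nb #.##.: next=#  (t=3,i=3, bit22=1)
  nb #.#.#: next=.  (t=0,i=14, bit21=0)
  nb #.#..: next=#  (t=0,i=16, bit20=1)
  nb #..##: next=#  (t=1,i=5, bit19=1)
  nb #..#.: next=#  (t=0,i=0, bit18=1)
  nb #...#: next=.  (t=3,i=16, bit17=0)
  nb #....: next=#  (t=0,i=3, bit16=1)
  nb .####: next=#  (t=1,i=7, bit15=1)
  nb .###.: next=#  (t=2,i=11, bit14=1)
  nb .##.#: next=#  (t=2,i=3, bit13=1)
  nb .##..: next=.  (t=2,i=16, bit12=0)
  nb .#.##: next=.  (t=1,i=14, bit11=0)
  nb .#.#.: next=#  (t=0,i=13, bit10=1)
  nb .#..#: next=#  (t=0,i=7, bit9=1)
  nb .#...: next=#  (t=0,i=2, bit8=1)
  nb ..###: next=.  (t=1,i=6, bit7=0)
  nb ..##.: next=.  (t=2,i=2, bit6=0)
  nb ..#.#: next=.  (t=0,i=12, bit5=0)
  nb ..#..: next=#  (t=0,i=1, bit4=1)
  nb ...##: next=#  (t=2,i=1, bit3=1)
  nb ...#.: next=.  (t=0,i=5, bit2=0)
  nb ....#: next=.  (t=0,i=4, bit1=0)
  nb .....: next=.  (t=2,i=19, bit0=0)
  bits 01111100110111011110011100011000 = 2094917400

2094917400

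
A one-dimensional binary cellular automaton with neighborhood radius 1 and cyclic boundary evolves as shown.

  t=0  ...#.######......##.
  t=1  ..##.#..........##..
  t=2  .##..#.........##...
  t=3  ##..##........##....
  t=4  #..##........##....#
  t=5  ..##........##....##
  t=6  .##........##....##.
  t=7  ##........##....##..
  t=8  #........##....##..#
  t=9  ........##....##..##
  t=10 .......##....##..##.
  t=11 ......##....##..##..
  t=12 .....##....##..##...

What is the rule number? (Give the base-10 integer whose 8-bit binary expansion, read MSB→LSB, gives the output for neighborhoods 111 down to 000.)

  ###|.  b7=0 t=0,i=6
  ##.|.  b6=0 t=0,i=10
  #.#|.  b5=0 t=0,i=4
  #..|.  b4=0 t=0,i=11
  .##|#  b3=1 t=0,i=5
  .#.|#  b2=1 t=0,i=3
  ..#|#  b1=1 t=0,i=2
  ...|.  b0=0 t=0,i=0
  bits 00001110 = 14

14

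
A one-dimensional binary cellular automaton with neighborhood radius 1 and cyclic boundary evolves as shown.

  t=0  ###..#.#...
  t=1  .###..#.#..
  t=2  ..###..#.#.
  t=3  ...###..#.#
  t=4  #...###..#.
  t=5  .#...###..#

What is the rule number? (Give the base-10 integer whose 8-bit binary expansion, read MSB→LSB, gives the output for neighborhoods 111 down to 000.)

  ###|#  b7=1 t=0,i=1
  ##.|#  b6=1 t=0,i=2
  #.#|#  b5=1 t=0,i=6
  #..|#  b4=1 t=0,i=3
  .##|.  b3=0 t=0,i=0
  .#.|.  b2=0 t=0,i=5
  ..#|.  b1=0 t=0,i=4
  ...|.  b0=0 t=0,i=9
  bits 11110000 = 240

240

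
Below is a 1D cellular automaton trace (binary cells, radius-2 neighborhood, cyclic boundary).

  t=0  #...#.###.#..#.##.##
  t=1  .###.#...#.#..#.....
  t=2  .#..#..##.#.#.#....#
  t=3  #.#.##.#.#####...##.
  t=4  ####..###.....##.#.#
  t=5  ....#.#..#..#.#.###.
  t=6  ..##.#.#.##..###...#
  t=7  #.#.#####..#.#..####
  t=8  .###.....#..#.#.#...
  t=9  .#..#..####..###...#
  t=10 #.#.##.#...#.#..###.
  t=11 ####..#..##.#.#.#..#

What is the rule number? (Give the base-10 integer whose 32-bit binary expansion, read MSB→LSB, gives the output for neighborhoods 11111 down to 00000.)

119672534

  #####|.  b31=0 t=3,i=11
  ####.|.  b30=0 t=3,i=12
  ###.#|.  b29=0 t=0,i=8
  ###..|.  b28=0 t=0,i=0
  ##.##|.  b27=0 t=0,i=17
  ##.#.|#  b26=1 t=0,i=9
  ##..#|#  b25=1 t=4,i=4
  ##...|#  b24=1 t=0,i=1
  #.###|.  b23=0 t=0,i=6
  #.##.|.  b22=0 t=0,i=15
  #.#.#|#  b21=1 t=2,i=10
  #.#..|.  b20=0 t=0,i=10
  #..##|.  b19=0 t=2,i=6
  #..#.|.  b18=0 t=0,i=12
  #...#|#  b17=1 t=0,i=2
  #....|.  b16=0 t=1,i=16
  .####|.  b15=0 t=3,i=10
  .###.|.  b14=0 t=0,i=7
  .##.#|.  b13=0 t=0,i=16
  .##..|.  b12=0 t=6,i=10
  .#.##|#  b11=1 t=0,i=5
  .#.#.|#  b10=1 t=1,i=10
  .#..#|#  b9=1 t=0,i=11
  .#...|.  b8=0 t=1,i=6
  ..###|#  b7=1 t=1,i=1
  ..##.|#  b6=1 t=2,i=7
  ..#.#|.  b5=0 t=0,i=4
  ..#..|#  b4=1 t=1,i=14
  ...##|.  b3=0 t=1,i=0
  ...#.|#  b2=1 t=0,i=3
  ....#|#  b1=1 t=1,i=19
  .....|.  b0=0 t=1,i=17
  bits 00000111001000100000111011010110 = 119672534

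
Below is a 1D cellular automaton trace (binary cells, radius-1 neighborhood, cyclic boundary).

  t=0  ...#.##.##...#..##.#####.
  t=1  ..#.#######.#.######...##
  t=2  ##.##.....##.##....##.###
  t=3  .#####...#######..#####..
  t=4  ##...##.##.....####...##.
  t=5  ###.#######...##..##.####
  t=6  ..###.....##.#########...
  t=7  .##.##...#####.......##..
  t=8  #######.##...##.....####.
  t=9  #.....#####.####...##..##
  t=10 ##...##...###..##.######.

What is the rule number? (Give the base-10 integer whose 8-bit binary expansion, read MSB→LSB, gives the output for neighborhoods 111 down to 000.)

  ### -> .   bit 7 = 0  t=0,i=20
  ##. -> #   bit 6 = 1  t=0,i=6
  #.# -> #   bit 5 = 1  t=0,i=4
  #.. -> #   bit 4 = 1  t=0,i=10
  .## -> #   bit 3 = 1  t=0,i=5
  .#. -> .   bit 2 = 0  t=0,i=3
  ..# -> #   bit 1 = 1  t=0,i=2
  ... -> .   bit 0 = 0  t=0,i=0
  bits 01111010 = 122

122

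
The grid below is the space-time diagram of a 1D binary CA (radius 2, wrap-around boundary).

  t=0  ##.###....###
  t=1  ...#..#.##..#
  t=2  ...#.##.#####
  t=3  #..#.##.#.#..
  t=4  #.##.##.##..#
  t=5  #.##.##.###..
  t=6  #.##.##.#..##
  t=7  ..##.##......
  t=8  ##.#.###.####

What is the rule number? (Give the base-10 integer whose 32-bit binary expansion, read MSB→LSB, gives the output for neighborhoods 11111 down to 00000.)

2212770875

  ##### -> #   bit 31 = 1  t=0,i=12
  ####. -> .   bit 30 = 0  t=0,i=0
  ###.# -> .   bit 29 = 0  t=0,i=1
  ###.. -> .   bit 28 = 0  t=0,i=5
  ##.## -> .   bit 27 = 0  t=0,i=2
  ##.#. -> .   bit 26 = 0  t=3,i=7
  ##..# -> #   bit 25 = 1  t=1,i=10
  ##... -> #   bit 24 = 1  t=0,i=6
  #.### -> #   bit 23 = 1  t=0,i=3
  #.##. -> #   bit 22 = 1  t=1,i=8
  #.#.# -> #   bit 21 = 1  t=3,i=8
  #.#.. -> .   bit 20 = 0  t=3,i=10
  #..## -> .   bit 19 = 0  t=4,i=11
  #..#. -> #   bit 18 = 1  t=1,i=5
  #...# -> .   bit 17 = 0  t=1,i=1
  #.... -> .   bit 16 = 0  t=0,i=7
  .#### -> .   bit 15 = 0  t=0,i=11
  .###. -> .   bit 14 = 0  t=0,i=4
  .##.# -> #   bit 13 = 1  t=2,i=6
  .##.. -> #   bit 12 = 1  t=1,i=9
  .#.## -> .   bit 11 = 0  t=1,i=7
  .#.#. -> #   bit 10 = 1  t=3,i=9
  .#..# -> .   bit 9 = 0  t=1,i=4
  .#... -> .   bit 8 = 0  t=1,i=0
  ..### -> .   bit 7 = 0  t=0,i=10
  ..##. -> .   bit 6 = 0  t=4,i=12
  ..#.# -> #   bit 5 = 1  t=1,i=6
  ..#.. -> #   bit 4 = 1  t=1,i=3
  ...## -> #   bit 3 = 1  t=0,i=9
  ...#. -> .   bit 2 = 0  t=1,i=2
  ....# -> #   bit 1 = 1  t=0,i=8
  ..... -> #   bit 0 = 1  t=7,i=9
  bits 10000011111001000011010000111011 = 2212770875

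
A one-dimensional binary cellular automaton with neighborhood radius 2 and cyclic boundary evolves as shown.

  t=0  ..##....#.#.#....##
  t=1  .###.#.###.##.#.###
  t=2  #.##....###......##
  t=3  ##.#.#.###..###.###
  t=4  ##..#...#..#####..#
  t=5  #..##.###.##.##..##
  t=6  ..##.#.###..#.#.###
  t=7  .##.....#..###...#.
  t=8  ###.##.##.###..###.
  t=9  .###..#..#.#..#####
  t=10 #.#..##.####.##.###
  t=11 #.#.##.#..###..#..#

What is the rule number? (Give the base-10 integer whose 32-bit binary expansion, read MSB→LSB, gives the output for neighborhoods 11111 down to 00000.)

3894367485

  ##### -> #   bit 31 = 1  t=3,i=18
  ####. -> #   bit 30 = 1  t=3,i=0
  ###.# -> #   bit 29 = 1  t=1,i=3
  ###.. -> .   bit 28 = 0  t=2,i=10
  ##.## -> #   bit 27 = 1  t=1,i=0
  ##.#. -> .   bit 26 = 0  t=1,i=4
  ##..# -> .   bit 25 = 0  t=0,i=0
  ##... -> .   bit 24 = 0  t=0,i=4
  #.### -> .   bit 23 = 0  t=1,i=1
  #.##. -> .   bit 22 = 0  t=1,i=11
  #.#.# -> .   bit 21 = 0  t=0,i=10
  #.#.. -> #   bit 20 = 1  t=0,i=12
  #..## -> #   bit 19 = 1  t=0,i=1
  #..#. -> #   bit 18 = 1  t=4,i=3
  #...# -> #   bit 17 = 1  t=4,i=6
  #.... -> #   bit 16 = 1  t=0,i=5
  .#### -> .   bit 15 = 0  t=3,i=17
  .###. -> #   bit 14 = 1  t=1,i=2
  .##.# -> .   bit 13 = 0  t=1,i=12
  .##.. -> #   bit 12 = 1  t=0,i=3
  .#.## -> .   bit 11 = 0  t=1,i=6
  .#.#. -> #   bit 10 = 1  t=0,i=9
  .#..# -> .   bit 9 = 0  t=4,i=9
  .#... -> .   bit 8 = 0  t=0,i=13
  ..### -> #   bit 7 = 1  t=2,i=8
  ..##. -> #   bit 6 = 1  t=0,i=2
  ..#.# -> #   bit 5 = 1  t=0,i=8
  ..#.. -> #   bit 4 = 1  t=4,i=4
  ...## -> #   bit 3 = 1  t=0,i=16
  ...#. -> #   bit 2 = 1  t=0,i=7
  ....# -> .   bit 1 = 0  t=0,i=6
  ..... -> #   bit 0 = 1  t=2,i=13
  bits 11101000000111110101010011111101 = 3894367485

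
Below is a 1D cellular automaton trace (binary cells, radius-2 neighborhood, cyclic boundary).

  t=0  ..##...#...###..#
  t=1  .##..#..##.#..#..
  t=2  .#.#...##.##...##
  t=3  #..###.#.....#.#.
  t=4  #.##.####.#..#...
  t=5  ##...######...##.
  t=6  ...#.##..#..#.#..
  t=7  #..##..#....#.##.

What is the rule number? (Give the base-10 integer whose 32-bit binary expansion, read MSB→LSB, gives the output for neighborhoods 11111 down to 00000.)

1721403873

  nb #####: next=.  (t=5,i=7, bit31=0)
  nb ####.: next=#  (t=4,i=7, bit30=1)
  nb ###.#: next=#  (t=3,i=5, bit29=1)
  nb ###..: next=.  (t=0,i=13, bit28=0)
  nb ##.##: next=.  (t=2,i=9, bit27=0)
  nb ##.#.: next=#  (t=1,i=10, bit26=1)
  nb ##..#: next=#  (t=0,i=14, bit25=1)
  nb ##...: next=.  (t=0,i=4, bit24=0)
  nb #.###: next=#  (t=4,i=5, bit23=1)
  nb #.##.: next=.  (t=2,i=10, bit22=0)
  nb #.#.#: next=.  (t=2,i=1, bit21=0)
  nb #.#..: next=#  (t=1,i=11, bit20=1)
  nb #..##: next=#  (t=0,i=1, bit19=1)
  nb #..#.: next=.  (t=0,i=15, bit18=0)
  nb #...#: next=#  (t=0,i=5, bit17=1)
  nb #....: next=.  (t=3,i=9, bit16=0)
  nb .####: next=#  (t=4,i=6, bit15=1)
  nb .###.: next=.  (t=0,i=12, bit14=0)
  nb .##.#: next=.  (t=1,i=9, bit13=0)
  nb .##..: next=.  (t=0,i=3, bit12=0)
  nb .#.##: next=#  (t=4,i=1, bit11=1)
  nb .#.#.: next=.  (t=2,i=2, bit10=0)
  nb .#..#: next=.  (t=0,i=0, bit9=0)
  nb .#...: next=#  (t=0,i=8, bit8=1)
  nb ..###: next=#  (t=0,i=11, bit7=1)
  nb ..##.: next=#  (t=0,i=2, bit6=1)
  nb ..#.#: next=#  (t=3,i=13, bit5=1)
  nb ..#..: next=.  (t=0,i=7, bit4=0)
  nb ...##: next=.  (t=0,i=10, bit3=0)
  nb ...#.: next=.  (t=0,i=6, bit2=0)
  nb ....#: next=.  (t=3,i=11, bit1=0)
  nb .....: next=#  (t=3,i=10, bit0=1)
  bits 01100110100110101000100111100001 = 1721403873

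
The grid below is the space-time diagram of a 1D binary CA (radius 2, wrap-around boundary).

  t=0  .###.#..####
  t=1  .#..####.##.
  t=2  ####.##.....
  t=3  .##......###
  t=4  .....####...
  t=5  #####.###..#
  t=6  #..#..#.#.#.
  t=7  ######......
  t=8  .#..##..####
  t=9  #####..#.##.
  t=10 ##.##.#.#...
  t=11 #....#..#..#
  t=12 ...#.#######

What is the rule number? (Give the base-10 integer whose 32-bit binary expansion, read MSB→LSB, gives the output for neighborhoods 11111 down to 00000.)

  [31] ##### => .  t=5,i=1
  [30] ####. => #  t=0,i=10
  [29] ###.# => .  t=0,i=3
  [28] ###.. => #  t=4,i=8
  [27] ##.## => .  t=0,i=0
  [26] ##.#. => #  t=0,i=4
  [25] ##..# => .  t=1,i=11
  [24] ##... => .  t=2,i=7
  [23] #.### => #  t=0,i=1
  [22] #.##. => .  t=1,i=9
  [21] #.#.# => .  t=6,i=8
  [20] #.#.. => #  t=0,i=5
  [19] #..## => #  t=0,i=7
  [18] #..#. => #  t=1,i=0
  [17] #...# => .  t=10,i=10
  [16] #.... => .  t=2,i=8
  [15] .#### => #  t=0,i=9
  [14] .###. => .  t=0,i=2
  [13] .##.# => .  t=9,i=10
  [12] .##.. => .  t=1,i=10
  [11] .#.## => #  t=9,i=8
  [10] .#.#. => .  t=6,i=7
  [9] .#..# => #  t=0,i=6
  [8] .#... => .  t=10,i=9
  [7] ..### => .  t=0,i=8
  [6] ..##. => #  t=8,i=4
  [5] ..#.# => .  t=6,i=6
  [4] ..#.. => #  t=1,i=1
  [3] ...## => #  t=2,i=11
  [2] ...#. => .  t=11,i=4
  [1] ....# => #  t=2,i=10
  [0] ..... => #  t=2,i=9
  bits 01010100100111001000101001011011 = 1419545179

1419545179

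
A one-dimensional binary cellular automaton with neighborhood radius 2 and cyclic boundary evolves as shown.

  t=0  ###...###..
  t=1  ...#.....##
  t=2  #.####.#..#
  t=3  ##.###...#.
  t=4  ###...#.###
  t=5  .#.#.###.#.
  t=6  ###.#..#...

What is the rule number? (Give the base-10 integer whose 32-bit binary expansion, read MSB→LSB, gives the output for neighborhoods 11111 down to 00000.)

  [31] ##### => .  t=4,i=0
  [30] ####. => #  t=2,i=4
  [29] ###.# => #  t=2,i=5
  [28] ###.. => .  t=0,i=2
  [27] ##.## => #  t=2,i=1
  [26] ##.#. => .  t=2,i=6
  [25] ##..# => #  t=0,i=9
  [24] ##... => #  t=0,i=3
  [23] #.### => .  t=2,i=2
  [22] #.##. => #  t=3,i=0
  [21] #.#.# => .  t=5,i=3
  [20] #.#.. => .  t=2,i=7
  [19] #..## => #  t=0,i=10
  [18] #..#. => #  t=5,i=0
  [17] #...# => .  t=0,i=4
  [16] #.... => #  t=1,i=5
  [15] .#### => #  t=2,i=3
  [14] .###. => .  t=0,i=1
  [13] .##.# => #  t=2,i=0
  [12] .##.. => #  t=1,i=10
  [11] .#.## => #  t=3,i=10
  [10] .#.#. => #  t=5,i=2
  [9] .#..# => .  t=2,i=8
  [8] .#... => #  t=1,i=4
  [7] ..### => .  t=0,i=0
  [6] ..##. => .  t=1,i=9
  [5] ..#.# => #  t=3,i=9
  [4] ..#.. => #  t=1,i=3
  [3] ...## => .  t=0,i=5
  [2] ...#. => #  t=1,i=2
  [1] ....# => #  t=1,i=7
  [0] ..... => .  t=1,i=6
  bits 01101011010011011011110100110110 = 1800256822

1800256822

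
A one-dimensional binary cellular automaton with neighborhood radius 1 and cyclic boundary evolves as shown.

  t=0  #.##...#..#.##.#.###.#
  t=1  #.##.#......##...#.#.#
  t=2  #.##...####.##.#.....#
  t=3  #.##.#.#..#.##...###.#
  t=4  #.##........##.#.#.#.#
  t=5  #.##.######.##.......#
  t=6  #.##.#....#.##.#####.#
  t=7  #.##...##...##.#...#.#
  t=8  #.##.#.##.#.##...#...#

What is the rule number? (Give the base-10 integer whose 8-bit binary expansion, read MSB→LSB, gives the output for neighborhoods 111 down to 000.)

  nb ###: next=.  (t=0,i=18, bit7=0)
  nb ##.: next=#  (t=0,i=0, bit6=1)
  nb #.#: next=.  (t=0,i=1, bit5=0)
  nb #..: next=.  (t=0,i=4, bit4=0)
  nb .##: next=#  (t=0,i=2, bit3=1)
  nb .#.: next=.  (t=0,i=7, bit2=0)
  nb ..#: next=.  (t=0,i=6, bit1=0)
  nb ...: next=#  (t=0,i=5, bit0=1)
  bits 01001001 = 73

73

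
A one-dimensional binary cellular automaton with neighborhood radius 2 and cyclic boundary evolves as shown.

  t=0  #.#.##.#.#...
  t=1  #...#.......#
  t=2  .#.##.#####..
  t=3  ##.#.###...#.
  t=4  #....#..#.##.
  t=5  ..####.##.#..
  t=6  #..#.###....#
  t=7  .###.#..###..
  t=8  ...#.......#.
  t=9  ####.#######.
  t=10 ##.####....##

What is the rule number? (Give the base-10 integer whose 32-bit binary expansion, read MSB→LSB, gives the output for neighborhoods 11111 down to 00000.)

  #####|.  b31=0 t=2,i=8
  ####.|.  b30=0 t=2,i=9
  ###.#|#  b29=1 t=5,i=5
  ###..|.  b28=0 t=2,i=10
  ##.##|#  b27=1 t=2,i=5
  ##.#.|.  b26=0 t=0,i=6
  ##..#|#  b25=1 t=6,i=1
  ##...|#  b24=1 t=1,i=1
  #.###|#  b23=1 t=2,i=6
  #.##.|#  b22=1 t=0,i=4
  #.#.#|.  b21=0 t=0,i=2
  #.#..|.  b20=0 t=0,i=9
  #..##|.  b19=0 t=7,i=7
  #..#.|#  b18=1 t=4,i=7
  #...#|.  b17=0 t=0,i=11
  #....|#  b16=1 t=1,i=6
  .####|#  b15=1 t=2,i=7
  .###.|.  b14=0 t=3,i=6
  .##.#|.  b13=0 t=0,i=5
  .##..|.  b12=0 t=1,i=0
  .#.##|.  b11=0 t=0,i=3
  .#.#.|.  b10=0 t=0,i=1
  .#..#|.  b9=0 t=4,i=6
  .#...|.  b8=0 t=0,i=10
  ..###|.  b7=0 t=5,i=2
  ..##.|.  b6=0 t=1,i=12
  ..#.#|#  b5=1 t=0,i=0
  ..#..|#  b4=1 t=1,i=4
  ...##|.  b3=0 t=1,i=11
  ...#.|#  b2=1 t=0,i=12
  ....#|#  b1=1 t=1,i=10
  .....|#  b0=1 t=1,i=7
  bits 00101011110001011000000000110111 = 734363703

734363703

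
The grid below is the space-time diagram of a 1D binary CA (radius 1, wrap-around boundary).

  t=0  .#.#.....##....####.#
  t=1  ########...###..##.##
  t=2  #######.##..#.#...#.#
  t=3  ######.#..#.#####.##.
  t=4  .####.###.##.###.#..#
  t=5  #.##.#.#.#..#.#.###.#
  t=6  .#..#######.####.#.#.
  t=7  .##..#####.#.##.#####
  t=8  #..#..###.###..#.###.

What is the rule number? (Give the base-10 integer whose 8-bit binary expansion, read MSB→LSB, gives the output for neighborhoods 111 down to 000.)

  nb ###: next=#  (t=0,i=16, bit7=1)
  nb ##.: next=.  (t=0,i=10, bit6=0)
  nb #.#: next=#  (t=0,i=0, bit5=1)
  nb #..: next=#  (t=0,i=4, bit4=1)
  nb .##: next=.  (t=0,i=9, bit3=0)
  nb .#.: next=#  (t=0,i=1, bit2=1)
  nb ..#: next=.  (t=0,i=8, bit1=0)
  nb ...: next=#  (t=0,i=5, bit0=1)
  bits 10110101 = 181

181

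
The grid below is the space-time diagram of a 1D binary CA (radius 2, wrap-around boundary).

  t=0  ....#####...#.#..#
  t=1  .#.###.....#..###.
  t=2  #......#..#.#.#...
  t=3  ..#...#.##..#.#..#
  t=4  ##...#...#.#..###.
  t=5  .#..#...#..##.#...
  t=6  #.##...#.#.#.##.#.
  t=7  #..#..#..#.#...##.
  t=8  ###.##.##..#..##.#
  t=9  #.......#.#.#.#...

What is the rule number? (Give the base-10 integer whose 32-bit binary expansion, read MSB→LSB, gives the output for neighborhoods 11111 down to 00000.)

70619852

  ##### -> .   bit 31 = 0  t=0,i=6
  ####. -> .   bit 30 = 0  t=0,i=7
  ###.# -> .   bit 29 = 0  t=4,i=16
  ###.. -> .   bit 28 = 0  t=0,i=8
  ##.## -> .   bit 27 = 0  t=4,i=17
  ##.#. -> #   bit 26 = 1  t=5,i=13
  ##..# -> .   bit 25 = 0  t=1,i=17
  ##... -> .   bit 24 = 0  t=0,i=9
  #.### -> .   bit 23 = 0  t=1,i=3
  #.##. -> .   bit 22 = 0  t=3,i=8
  #.#.# -> #   bit 21 = 1  t=2,i=12
  #.#.. -> #   bit 20 = 1  t=0,i=14
  #..## -> .   bit 19 = 0  t=1,i=13
  #..#. -> #   bit 18 = 1  t=0,i=16
  #...# -> .   bit 17 = 0  t=0,i=10
  #.... -> #   bit 16 = 1  t=0,i=1
  .#### -> #   bit 15 = 1  t=0,i=5
  .###. -> .   bit 14 = 0  t=1,i=4
  .##.# -> .   bit 13 = 0  t=5,i=12
  .##.. -> #   bit 12 = 1  t=3,i=9
  .#.## -> .   bit 11 = 0  t=1,i=2
  .#.#. -> .   bit 10 = 0  t=0,i=13
  .#..# -> #   bit 9 = 1  t=0,i=15
  .#... -> .   bit 8 = 0  t=0,i=0
  ..### -> #   bit 7 = 1  t=0,i=4
  ..##. -> #   bit 6 = 1  t=5,i=11
  ..#.# -> .   bit 5 = 0  t=0,i=12
  ..#.. -> .   bit 4 = 0  t=0,i=17
  ...## -> #   bit 3 = 1  t=0,i=3
  ...#. -> #   bit 2 = 1  t=0,i=11
  ....# -> .   bit 1 = 0  t=0,i=2
  ..... -> .   bit 0 = 0  t=1,i=8
  bits 00000100001101011001001011001100 = 70619852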